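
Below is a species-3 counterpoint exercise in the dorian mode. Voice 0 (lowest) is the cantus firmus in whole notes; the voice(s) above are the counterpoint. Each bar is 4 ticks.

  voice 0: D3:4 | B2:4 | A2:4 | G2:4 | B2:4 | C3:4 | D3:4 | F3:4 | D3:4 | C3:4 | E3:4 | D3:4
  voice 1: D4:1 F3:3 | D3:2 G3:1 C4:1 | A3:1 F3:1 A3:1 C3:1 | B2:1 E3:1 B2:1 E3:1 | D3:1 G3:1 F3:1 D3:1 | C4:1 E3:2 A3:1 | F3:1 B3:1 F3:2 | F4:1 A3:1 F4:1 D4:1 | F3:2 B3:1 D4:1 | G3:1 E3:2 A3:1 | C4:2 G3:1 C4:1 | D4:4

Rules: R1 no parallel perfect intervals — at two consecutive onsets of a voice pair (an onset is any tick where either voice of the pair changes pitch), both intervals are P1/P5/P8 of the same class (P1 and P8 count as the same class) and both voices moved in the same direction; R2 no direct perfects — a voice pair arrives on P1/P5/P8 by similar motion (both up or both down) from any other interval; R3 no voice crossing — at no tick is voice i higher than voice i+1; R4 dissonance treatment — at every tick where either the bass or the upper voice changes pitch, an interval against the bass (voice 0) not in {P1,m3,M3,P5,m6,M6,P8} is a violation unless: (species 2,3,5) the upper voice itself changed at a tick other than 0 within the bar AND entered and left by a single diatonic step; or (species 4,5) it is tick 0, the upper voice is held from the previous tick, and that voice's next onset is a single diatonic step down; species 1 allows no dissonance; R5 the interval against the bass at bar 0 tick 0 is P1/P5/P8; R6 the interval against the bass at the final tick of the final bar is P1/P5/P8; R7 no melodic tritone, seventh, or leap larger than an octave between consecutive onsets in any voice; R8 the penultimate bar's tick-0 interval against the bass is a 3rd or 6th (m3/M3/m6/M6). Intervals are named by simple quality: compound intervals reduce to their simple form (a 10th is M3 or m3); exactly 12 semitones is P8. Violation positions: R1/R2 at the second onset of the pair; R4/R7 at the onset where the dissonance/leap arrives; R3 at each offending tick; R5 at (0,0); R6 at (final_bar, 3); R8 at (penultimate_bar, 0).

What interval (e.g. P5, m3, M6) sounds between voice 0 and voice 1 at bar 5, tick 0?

P8

voice 0=C3 voice 1=C4 -> P8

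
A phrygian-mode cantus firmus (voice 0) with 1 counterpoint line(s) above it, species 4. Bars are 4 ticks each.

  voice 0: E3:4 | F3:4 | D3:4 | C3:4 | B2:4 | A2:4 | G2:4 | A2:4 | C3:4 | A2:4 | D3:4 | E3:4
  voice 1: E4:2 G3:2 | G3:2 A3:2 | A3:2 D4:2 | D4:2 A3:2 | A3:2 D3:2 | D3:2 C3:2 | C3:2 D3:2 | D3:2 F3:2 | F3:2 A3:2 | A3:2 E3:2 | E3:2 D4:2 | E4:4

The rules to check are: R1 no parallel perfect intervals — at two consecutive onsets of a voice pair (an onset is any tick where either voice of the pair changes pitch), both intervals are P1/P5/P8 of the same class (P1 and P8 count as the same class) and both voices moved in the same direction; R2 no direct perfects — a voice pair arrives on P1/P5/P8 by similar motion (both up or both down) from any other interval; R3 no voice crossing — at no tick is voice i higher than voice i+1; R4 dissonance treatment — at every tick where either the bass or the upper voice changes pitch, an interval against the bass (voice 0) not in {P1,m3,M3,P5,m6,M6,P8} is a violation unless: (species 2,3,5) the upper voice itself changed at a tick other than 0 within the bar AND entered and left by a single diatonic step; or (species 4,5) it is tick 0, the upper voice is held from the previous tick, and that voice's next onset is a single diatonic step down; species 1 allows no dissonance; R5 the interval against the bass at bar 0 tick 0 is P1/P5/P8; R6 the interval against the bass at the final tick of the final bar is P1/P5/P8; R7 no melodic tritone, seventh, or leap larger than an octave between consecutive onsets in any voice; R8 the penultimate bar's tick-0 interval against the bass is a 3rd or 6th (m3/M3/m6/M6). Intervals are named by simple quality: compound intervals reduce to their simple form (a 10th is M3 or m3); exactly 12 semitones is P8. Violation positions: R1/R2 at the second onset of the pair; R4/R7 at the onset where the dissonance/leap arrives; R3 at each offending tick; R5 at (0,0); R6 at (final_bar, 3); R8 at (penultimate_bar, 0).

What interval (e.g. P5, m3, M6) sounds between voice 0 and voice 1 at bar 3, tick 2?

M6

voice 0=C3 voice 1=A3 -> M6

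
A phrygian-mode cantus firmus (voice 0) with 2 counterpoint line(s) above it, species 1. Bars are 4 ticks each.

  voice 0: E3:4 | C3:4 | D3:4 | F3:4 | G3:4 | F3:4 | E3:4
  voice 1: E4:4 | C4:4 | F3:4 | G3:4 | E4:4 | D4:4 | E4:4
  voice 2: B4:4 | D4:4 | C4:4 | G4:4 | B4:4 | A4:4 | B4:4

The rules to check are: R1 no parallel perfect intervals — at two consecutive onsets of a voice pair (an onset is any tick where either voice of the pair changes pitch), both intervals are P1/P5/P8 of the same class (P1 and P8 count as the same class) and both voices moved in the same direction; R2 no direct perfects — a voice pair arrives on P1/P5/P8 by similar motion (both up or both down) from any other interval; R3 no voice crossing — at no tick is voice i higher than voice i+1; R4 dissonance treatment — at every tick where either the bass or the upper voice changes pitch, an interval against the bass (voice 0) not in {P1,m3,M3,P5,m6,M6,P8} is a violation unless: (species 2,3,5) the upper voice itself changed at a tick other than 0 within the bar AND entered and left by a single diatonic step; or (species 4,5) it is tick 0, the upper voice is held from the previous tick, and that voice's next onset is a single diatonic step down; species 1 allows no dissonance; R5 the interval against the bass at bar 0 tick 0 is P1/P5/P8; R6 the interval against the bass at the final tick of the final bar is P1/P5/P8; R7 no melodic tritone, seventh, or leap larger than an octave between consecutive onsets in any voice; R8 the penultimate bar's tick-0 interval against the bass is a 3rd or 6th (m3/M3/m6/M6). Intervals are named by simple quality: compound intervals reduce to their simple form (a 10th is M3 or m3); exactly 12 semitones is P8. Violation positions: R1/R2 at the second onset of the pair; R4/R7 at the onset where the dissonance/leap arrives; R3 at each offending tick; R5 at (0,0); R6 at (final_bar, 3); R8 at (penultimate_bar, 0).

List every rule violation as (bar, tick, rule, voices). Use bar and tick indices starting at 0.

(1, 0, R1, (0, 1))
(1, 0, R4, (0, 2))
(2, 0, R2, (1, 2))
(2, 0, R4, (0, 2))
(3, 0, R2, (1, 2))
(3, 0, R4, (0, 1))
(3, 0, R4, (0, 2))
(4, 0, R2, (1, 2))
(5, 0, R1, (1, 2))
(6, 0, R1, (1, 2))

bar 0: v0=E3 v1=E4 v2=B4 downbeat P5
bar 1: v0=C3 v1=C4 v2=D4 downbeat M2
bar 2: v0=D3 v1=F3 v2=C4 downbeat m7
bar 3: v0=F3 v1=G3 v2=G4 downbeat M2
bar 4: v0=G3 v1=E4 v2=B4 downbeat M3
bar 5: v0=F3 v1=D4 v2=A4 downbeat M3
bar 6: v0=E3 v1=E4 v2=B4 downbeat P5
  -> R1 @ bar 1 tick 0 v(0, 1): E3/E4 P8 -> C3/C4 P8 similar
  -> R4 @ bar 1 tick 0 v(0, 2): C3/D4 M2 untreated
  -> R2 @ bar 2 tick 0 v(1, 2): C4/D4 M2 -> F3/C4 P5 similar
  -> R4 @ bar 2 tick 0 v(0, 2): D3/C4 m7 untreated
  -> R2 @ bar 3 tick 0 v(1, 2): F3/C4 P5 -> G3/G4 P8 similar
  -> R4 @ bar 3 tick 0 v(0, 1): F3/G3 M2 untreated
  -> R4 @ bar 3 tick 0 v(0, 2): F3/G4 M2 untreated
  -> R2 @ bar 4 tick 0 v(1, 2): G3/G4 P8 -> E4/B4 P5 similar
  -> R1 @ bar 5 tick 0 v(1, 2): E4/B4 P5 -> D4/A4 P5 similar
  -> R1 @ bar 6 tick 0 v(1, 2): D4/A4 P5 -> E4/B4 P5 similar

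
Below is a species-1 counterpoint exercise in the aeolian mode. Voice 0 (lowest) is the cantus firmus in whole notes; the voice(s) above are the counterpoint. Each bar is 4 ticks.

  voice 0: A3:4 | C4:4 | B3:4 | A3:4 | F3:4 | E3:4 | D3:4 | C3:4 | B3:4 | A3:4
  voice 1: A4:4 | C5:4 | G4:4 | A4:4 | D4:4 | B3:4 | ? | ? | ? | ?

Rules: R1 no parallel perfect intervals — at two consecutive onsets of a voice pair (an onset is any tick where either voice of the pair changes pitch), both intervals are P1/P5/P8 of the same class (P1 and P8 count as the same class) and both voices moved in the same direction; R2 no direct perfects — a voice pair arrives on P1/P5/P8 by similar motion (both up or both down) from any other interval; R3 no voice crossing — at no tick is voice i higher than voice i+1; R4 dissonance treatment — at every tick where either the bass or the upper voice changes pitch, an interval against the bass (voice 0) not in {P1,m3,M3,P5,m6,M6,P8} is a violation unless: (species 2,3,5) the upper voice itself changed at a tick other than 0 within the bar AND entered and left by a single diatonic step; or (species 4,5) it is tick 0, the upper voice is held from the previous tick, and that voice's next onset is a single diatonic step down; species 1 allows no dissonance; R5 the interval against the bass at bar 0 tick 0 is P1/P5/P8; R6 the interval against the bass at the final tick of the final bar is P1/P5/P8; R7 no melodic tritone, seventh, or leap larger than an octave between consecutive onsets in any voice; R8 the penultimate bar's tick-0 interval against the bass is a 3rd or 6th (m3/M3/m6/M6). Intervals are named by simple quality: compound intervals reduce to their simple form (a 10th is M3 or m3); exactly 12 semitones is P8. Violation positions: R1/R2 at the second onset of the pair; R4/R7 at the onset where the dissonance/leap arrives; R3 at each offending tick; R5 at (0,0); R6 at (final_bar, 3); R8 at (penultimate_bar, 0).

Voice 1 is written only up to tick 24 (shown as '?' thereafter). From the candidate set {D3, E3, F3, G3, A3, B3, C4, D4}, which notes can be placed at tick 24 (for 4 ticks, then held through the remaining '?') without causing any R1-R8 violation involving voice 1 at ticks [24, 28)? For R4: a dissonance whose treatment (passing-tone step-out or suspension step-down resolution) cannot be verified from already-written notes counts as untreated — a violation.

D3: violates R2
E3: violates R4
F3: violates R7
G3: violates R4
A3: violates R1
B3: legal
C4: violates R4
D4: legal

{B3, D4}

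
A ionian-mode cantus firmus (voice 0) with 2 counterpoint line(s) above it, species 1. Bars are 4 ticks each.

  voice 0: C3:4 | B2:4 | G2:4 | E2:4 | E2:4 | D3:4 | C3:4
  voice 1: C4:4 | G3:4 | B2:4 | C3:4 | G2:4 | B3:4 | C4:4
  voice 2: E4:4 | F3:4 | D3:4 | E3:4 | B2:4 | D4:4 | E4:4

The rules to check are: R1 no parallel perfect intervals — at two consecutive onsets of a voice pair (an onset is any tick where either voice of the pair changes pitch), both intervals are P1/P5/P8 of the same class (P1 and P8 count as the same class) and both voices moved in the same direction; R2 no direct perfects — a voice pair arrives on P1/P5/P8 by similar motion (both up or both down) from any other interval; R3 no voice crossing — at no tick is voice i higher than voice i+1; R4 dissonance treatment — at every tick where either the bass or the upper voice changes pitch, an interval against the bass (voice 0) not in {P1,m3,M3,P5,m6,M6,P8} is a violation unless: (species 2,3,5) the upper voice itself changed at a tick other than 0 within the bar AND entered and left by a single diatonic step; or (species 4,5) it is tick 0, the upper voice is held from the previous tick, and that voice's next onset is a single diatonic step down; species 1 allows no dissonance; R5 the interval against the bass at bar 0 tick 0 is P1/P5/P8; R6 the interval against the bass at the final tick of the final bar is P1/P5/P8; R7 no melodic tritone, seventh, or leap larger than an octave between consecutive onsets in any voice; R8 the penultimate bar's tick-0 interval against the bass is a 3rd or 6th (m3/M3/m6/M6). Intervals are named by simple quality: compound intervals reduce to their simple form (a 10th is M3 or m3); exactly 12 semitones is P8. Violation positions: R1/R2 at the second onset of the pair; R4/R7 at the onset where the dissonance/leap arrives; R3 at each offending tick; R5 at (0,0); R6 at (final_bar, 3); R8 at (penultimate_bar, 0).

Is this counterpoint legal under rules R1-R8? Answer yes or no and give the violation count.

No (14 violations)

bar 0: v0=C3 v1=C4 v2=E4 (M3)
bar 1: v0=B2 v1=G3 v2=F3 (TT)
bar 2: v0=G2 v1=B2 v2=D3 (P5)
bar 3: v0=E2 v1=C3 v2=E3 (P8)
bar 4: v0=E2 v1=G2 v2=B2 (P5)
bar 5: v0=D3 v1=B3 v2=D4 (P8)
bar 6: v0=C3 v1=C4 v2=E4 (M3)
  R5 @ bar0.0: opens on M3
  R3 @ bar1.0: G3 above F3
  R4 @ bar1.0: B2/F3 TT untreated
  R7 @ bar1.0: E4->F3 leap 11st
  R3 @ bar1.1: G3 above F3
  R3 @ bar1.2: G3 above F3
  R3 @ bar1.3: G3 above F3
  R2 @ bar2.0: B2/F3 TT -> G2/D3 P5 similar
  R2 @ bar5.0: E2/B2 P5 -> D3/D4 P8 similar
  R7 @ bar5.0: E2->D3 leap 10st
  R7 @ bar5.0: G2->B3 leap 16st
  R7 @ bar5.0: B2->D4 leap 15st
  R8 @ bar5.0: penult P8 not 3rd/6th
  R6 @ bar6.3: closes on M3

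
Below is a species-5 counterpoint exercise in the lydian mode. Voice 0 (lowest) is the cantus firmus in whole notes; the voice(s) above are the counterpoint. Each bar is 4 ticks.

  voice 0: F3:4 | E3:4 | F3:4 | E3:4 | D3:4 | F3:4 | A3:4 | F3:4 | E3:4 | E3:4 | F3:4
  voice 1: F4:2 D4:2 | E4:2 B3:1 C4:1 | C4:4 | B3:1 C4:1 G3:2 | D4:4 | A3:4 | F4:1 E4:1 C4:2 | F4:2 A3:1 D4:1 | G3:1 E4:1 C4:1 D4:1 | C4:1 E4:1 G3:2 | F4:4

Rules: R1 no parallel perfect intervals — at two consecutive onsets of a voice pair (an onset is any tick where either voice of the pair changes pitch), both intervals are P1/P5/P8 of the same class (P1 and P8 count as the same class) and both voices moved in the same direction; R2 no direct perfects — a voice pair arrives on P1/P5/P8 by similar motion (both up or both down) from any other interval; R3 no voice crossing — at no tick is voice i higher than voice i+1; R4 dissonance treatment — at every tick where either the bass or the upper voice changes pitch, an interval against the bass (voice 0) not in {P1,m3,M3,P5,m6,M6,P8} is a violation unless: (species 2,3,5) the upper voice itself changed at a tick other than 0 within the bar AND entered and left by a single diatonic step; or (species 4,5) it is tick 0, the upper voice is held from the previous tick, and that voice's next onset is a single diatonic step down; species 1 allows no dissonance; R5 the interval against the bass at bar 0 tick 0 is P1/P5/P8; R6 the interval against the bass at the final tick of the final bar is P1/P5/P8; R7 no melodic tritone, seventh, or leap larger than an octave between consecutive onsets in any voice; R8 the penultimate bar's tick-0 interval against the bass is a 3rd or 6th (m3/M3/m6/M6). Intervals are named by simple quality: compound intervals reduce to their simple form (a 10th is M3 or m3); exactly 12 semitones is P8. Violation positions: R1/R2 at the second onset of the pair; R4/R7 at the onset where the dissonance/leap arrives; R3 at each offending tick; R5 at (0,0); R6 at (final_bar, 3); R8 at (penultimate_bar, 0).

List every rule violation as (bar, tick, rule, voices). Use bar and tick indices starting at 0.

bar 0: v0=F3 v1=F4 downbeat P8
bar 1: v0=E3 v1=E4 downbeat P8
bar 2: v0=F3 v1=C4 downbeat P5
bar 3: v0=E3 v1=B3 downbeat P5
bar 4: v0=D3 v1=D4 downbeat P8
bar 5: v0=F3 v1=A3 downbeat M3
bar 6: v0=A3 v1=F4 downbeat m6
bar 7: v0=F3 v1=F4 downbeat P8
bar 8: v0=E3 v1=G3 downbeat m3
bar 9: v0=E3 v1=C4 downbeat m6
bar 10: v0=F3 v1=F4 downbeat P8
  -> R1 @ bar 3 tick 0 v(0, 1): F3/C4 P5 -> E3/B3 P5 similar
  -> R2 @ bar 10 tick 0 v(0, 1): E3/G3 m3 -> F3/F4 P8 similar
  -> R7 @ bar 10 tick 0 v(1,): G3->F4 leap 10st

(3, 0, R1, (0, 1))
(10, 0, R2, (0, 1))
(10, 0, R7, (1,))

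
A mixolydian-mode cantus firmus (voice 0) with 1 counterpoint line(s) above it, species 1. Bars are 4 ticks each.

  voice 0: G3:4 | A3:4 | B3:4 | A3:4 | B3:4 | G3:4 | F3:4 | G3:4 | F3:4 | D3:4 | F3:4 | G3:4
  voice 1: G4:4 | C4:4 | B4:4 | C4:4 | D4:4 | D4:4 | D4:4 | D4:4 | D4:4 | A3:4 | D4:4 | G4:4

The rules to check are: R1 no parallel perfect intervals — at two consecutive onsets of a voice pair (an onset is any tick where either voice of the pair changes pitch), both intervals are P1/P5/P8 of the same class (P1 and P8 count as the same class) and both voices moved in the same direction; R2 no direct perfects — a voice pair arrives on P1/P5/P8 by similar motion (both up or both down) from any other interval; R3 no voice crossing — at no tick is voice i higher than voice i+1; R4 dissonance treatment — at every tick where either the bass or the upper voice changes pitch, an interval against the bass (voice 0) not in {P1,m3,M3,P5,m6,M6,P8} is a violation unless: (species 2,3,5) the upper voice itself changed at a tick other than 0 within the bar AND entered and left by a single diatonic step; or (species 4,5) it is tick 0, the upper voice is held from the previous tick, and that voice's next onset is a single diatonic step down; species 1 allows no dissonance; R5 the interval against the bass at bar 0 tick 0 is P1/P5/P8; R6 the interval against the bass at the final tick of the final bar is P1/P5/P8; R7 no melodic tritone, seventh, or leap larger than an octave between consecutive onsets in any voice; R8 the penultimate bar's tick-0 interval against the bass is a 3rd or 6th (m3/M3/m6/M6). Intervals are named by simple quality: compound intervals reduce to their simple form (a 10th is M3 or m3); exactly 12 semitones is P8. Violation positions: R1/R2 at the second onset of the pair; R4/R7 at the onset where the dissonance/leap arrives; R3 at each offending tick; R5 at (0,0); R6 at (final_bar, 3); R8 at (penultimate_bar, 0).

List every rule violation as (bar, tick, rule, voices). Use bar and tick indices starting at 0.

(2, 0, R2, (0, 1))
(2, 0, R7, (1,))
(3, 0, R7, (1,))
(9, 0, R2, (0, 1))
(11, 0, R2, (0, 1))

bar 0: v0=G3 v1=G4 downbeat P8
bar 1: v0=A3 v1=C4 downbeat m3
bar 2: v0=B3 v1=B4 downbeat P8
bar 3: v0=A3 v1=C4 downbeat m3
bar 4: v0=B3 v1=D4 downbeat m3
bar 5: v0=G3 v1=D4 downbeat P5
bar 6: v0=F3 v1=D4 downbeat M6
bar 7: v0=G3 v1=D4 downbeat P5
bar 8: v0=F3 v1=D4 downbeat M6
bar 9: v0=D3 v1=A3 downbeat P5
bar 10: v0=F3 v1=D4 downbeat M6
bar 11: v0=G3 v1=G4 downbeat P8
  -> R2 @ bar 2 tick 0 v(0, 1): A3/C4 m3 -> B3/B4 P8 similar
  -> R7 @ bar 2 tick 0 v(1,): C4->B4 leap 11st
  -> R7 @ bar 3 tick 0 v(1,): B4->C4 leap 11st
  -> R2 @ bar 9 tick 0 v(0, 1): F3/D4 M6 -> D3/A3 P5 similar
  -> R2 @ bar 11 tick 0 v(0, 1): F3/D4 M6 -> G3/G4 P8 similar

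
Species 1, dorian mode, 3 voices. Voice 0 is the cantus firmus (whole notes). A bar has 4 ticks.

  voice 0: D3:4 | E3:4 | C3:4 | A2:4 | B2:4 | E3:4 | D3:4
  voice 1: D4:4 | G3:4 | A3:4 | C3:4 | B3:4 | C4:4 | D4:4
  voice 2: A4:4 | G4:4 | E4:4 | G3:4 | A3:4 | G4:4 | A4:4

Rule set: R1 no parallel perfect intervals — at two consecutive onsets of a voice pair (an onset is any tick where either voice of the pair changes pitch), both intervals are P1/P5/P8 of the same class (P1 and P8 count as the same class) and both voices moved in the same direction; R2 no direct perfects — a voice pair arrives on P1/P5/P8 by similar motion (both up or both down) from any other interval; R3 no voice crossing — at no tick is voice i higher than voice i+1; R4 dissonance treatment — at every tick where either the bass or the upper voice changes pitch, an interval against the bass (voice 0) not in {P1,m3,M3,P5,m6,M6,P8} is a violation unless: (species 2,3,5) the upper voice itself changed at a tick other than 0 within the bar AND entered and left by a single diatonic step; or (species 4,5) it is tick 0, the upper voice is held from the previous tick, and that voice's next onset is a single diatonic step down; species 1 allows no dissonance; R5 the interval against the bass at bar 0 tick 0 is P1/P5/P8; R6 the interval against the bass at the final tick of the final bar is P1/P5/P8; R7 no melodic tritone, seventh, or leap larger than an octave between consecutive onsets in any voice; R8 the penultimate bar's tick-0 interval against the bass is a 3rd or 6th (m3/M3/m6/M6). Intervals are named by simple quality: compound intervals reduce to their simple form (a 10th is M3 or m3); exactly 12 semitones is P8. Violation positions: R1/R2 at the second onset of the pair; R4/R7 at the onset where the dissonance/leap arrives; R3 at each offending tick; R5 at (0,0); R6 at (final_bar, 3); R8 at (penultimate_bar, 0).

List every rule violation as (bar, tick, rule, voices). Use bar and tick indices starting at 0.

(1, 0, R2, (1, 2))
(3, 0, R1, (1, 2))
(3, 0, R4, (0, 2))
(4, 0, R2, (0, 1))
(4, 0, R3, (1, 2))
(4, 0, R4, (0, 2))
(4, 0, R7, (1,))
(4, 1, R3, (1, 2))
(4, 2, R3, (1, 2))
(4, 3, R3, (1, 2))
(5, 0, R2, (1, 2))
(5, 0, R7, (2,))
(6, 0, R1, (1, 2))

bar 0: v0=D3 v1=D4 v2=A4 downbeat P5
bar 1: v0=E3 v1=G3 v2=G4 downbeat m3
bar 2: v0=C3 v1=A3 v2=E4 downbeat M3
bar 3: v0=A2 v1=C3 v2=G3 downbeat m7
bar 4: v0=B2 v1=B3 v2=A3 downbeat m7
bar 5: v0=E3 v1=C4 v2=G4 downbeat m3
bar 6: v0=D3 v1=D4 v2=A4 downbeat P5
  -> R2 @ bar 1 tick 0 v(1, 2): D4/A4 P5 -> G3/G4 P8 similar
  -> R1 @ bar 3 tick 0 v(1, 2): A3/E4 P5 -> C3/G3 P5 similar
  -> R4 @ bar 3 tick 0 v(0, 2): A2/G3 m7 untreated
  -> R2 @ bar 4 tick 0 v(0, 1): A2/C3 m3 -> B2/B3 P8 similar
  -> R3 @ bar 4 tick 0 v(1, 2): B3 above A3
  -> R4 @ bar 4 tick 0 v(0, 2): B2/A3 m7 untreated
  -> R7 @ bar 4 tick 0 v(1,): C3->B3 leap 11st
  -> R3 @ bar 4 tick 1 v(1, 2): B3 above A3
  -> R3 @ bar 4 tick 2 v(1, 2): B3 above A3
  -> R3 @ bar 4 tick 3 v(1, 2): B3 above A3
  -> R2 @ bar 5 tick 0 v(1, 2): B3/A3 M2 -> C4/G4 P5 similar
  -> R7 @ bar 5 tick 0 v(2,): A3->G4 leap 10st
  -> R1 @ bar 6 tick 0 v(1, 2): C4/G4 P5 -> D4/A4 P5 similar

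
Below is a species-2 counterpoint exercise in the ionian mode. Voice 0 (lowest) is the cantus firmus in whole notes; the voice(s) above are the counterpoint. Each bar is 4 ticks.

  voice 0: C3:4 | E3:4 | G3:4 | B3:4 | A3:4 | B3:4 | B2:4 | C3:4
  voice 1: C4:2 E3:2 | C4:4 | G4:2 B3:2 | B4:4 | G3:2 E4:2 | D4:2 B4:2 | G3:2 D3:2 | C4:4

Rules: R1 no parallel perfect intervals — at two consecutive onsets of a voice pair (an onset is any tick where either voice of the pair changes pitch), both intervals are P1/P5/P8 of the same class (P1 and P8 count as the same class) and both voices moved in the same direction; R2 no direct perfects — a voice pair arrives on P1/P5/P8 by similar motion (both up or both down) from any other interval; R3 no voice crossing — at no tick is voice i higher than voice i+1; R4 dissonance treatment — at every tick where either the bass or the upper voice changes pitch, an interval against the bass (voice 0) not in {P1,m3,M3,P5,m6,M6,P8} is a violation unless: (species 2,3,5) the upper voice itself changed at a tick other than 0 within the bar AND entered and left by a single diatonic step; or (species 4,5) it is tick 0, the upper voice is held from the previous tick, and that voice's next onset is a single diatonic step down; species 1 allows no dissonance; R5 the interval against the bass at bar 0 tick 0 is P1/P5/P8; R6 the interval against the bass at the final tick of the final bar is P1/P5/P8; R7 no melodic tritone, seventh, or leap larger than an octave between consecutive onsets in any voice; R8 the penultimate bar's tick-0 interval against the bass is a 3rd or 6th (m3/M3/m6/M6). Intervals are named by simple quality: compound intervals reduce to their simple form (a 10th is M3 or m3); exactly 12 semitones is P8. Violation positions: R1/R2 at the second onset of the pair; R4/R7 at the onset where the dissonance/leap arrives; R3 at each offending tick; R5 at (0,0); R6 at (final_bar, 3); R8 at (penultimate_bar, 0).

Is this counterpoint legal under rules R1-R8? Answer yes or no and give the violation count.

bar 0: v0=C3 v1=C4 (P8)
bar 1: v0=E3 v1=C4 (m6)
bar 2: v0=G3 v1=G4 (P8)
bar 3: v0=B3 v1=B4 (P8)
bar 4: v0=A3 v1=G3 (M2)
bar 5: v0=B3 v1=D4 (m3)
bar 6: v0=B2 v1=G3 (m6)
bar 7: v0=C3 v1=C4 (P8)
  R2 @ bar2.0: E3/C4 m6 -> G3/G4 P8 similar
  R2 @ bar3.0: G3/B3 M3 -> B3/B4 P8 similar
  R3 @ bar4.0: A3 above G3
  R4 @ bar4.0: A3/G3 M2 untreated
  R7 @ bar4.0: B4->G3 leap 16st
  R3 @ bar4.1: A3 above G3
  R7 @ bar6.0: B4->G3 leap 16st
  R2 @ bar7.0: B2/D3 m3 -> C3/C4 P8 similar
  R7 @ bar7.0: D3->C4 leap 10st

No (9 violations)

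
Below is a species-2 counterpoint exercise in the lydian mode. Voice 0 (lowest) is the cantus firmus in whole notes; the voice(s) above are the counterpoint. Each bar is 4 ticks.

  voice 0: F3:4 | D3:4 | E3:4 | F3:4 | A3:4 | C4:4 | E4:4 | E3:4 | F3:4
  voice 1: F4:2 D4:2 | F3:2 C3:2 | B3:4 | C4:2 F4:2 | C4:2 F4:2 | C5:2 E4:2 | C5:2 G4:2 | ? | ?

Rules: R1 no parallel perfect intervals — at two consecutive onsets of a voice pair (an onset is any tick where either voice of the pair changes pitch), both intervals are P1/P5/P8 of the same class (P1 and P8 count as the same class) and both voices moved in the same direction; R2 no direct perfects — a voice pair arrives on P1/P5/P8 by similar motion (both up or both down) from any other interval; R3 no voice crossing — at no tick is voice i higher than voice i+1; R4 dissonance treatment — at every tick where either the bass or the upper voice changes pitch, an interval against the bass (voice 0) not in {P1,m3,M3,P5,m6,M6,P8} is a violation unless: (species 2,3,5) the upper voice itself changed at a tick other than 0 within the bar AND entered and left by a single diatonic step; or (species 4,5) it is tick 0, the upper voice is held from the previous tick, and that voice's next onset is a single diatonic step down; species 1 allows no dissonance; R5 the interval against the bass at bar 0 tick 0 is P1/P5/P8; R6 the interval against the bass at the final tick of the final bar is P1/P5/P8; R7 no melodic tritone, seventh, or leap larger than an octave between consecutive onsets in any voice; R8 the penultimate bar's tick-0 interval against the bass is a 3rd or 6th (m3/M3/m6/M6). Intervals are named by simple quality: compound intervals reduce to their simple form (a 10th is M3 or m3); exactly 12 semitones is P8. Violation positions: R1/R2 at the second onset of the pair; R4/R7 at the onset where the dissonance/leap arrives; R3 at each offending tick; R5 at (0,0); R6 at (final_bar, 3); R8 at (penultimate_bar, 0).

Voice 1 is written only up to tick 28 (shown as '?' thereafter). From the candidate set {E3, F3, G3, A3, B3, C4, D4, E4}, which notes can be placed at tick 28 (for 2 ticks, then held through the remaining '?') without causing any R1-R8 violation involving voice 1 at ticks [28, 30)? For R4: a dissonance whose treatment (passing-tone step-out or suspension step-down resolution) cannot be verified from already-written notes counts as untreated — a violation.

{C4, G3}

E3: violates R2,R7,R8
F3: violates R4,R7,R8
G3: legal
A3: violates R4,R7,R8
B3: violates R2,R8
C4: legal
D4: violates R4,R8
E4: violates R2,R8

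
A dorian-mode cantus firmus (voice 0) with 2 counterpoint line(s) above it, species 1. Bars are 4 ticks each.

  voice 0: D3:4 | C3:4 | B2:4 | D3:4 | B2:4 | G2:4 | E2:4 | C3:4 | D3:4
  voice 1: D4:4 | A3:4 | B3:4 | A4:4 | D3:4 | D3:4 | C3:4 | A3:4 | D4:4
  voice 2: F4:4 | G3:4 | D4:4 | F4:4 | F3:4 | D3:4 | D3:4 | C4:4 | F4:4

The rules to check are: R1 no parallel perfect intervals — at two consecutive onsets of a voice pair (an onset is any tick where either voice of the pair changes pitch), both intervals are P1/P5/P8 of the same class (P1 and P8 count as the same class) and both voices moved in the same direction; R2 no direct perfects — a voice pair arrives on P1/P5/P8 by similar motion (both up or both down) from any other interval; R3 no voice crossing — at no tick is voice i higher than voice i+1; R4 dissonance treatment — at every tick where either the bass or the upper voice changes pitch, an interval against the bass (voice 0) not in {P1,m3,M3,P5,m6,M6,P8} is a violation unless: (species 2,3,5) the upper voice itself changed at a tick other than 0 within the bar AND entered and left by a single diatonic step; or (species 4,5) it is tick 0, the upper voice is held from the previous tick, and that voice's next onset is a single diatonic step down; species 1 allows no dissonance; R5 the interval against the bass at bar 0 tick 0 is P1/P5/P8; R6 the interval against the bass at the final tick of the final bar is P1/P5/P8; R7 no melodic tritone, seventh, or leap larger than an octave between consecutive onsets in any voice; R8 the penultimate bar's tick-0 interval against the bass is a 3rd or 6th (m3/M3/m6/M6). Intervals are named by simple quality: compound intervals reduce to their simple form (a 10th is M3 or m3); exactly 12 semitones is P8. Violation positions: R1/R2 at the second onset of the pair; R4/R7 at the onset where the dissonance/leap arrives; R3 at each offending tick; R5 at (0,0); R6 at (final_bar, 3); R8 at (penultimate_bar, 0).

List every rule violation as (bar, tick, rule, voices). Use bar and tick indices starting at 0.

(0, 0, R5, (0, 2))
(1, 0, R2, (0, 2))
(1, 0, R3, (1, 2))
(1, 0, R7, (2,))
(1, 1, R3, (1, 2))
(1, 2, R3, (1, 2))
(1, 3, R3, (1, 2))
(3, 0, R2, (0, 1))
(3, 0, R3, (1, 2))
(3, 0, R7, (1,))
(3, 1, R3, (1, 2))
(3, 2, R3, (1, 2))
(3, 3, R3, (1, 2))
(4, 0, R4, (0, 2))
(4, 0, R7, (1,))
(5, 0, R2, (0, 2))
(6, 0, R4, (0, 2))
(7, 0, R2, (0, 2))
(7, 0, R7, (2,))
(7, 0, R8, (0, 2))
(8, 0, R2, (0, 1))
(8, 3, R6, (0, 2))

bar 0: v0=D3 v1=D4 v2=F4 downbeat m3
bar 1: v0=C3 v1=A3 v2=G3 downbeat P5
bar 2: v0=B2 v1=B3 v2=D4 downbeat m3
bar 3: v0=D3 v1=A4 v2=F4 downbeat m3
bar 4: v0=B2 v1=D3 v2=F3 downbeat TT
bar 5: v0=G2 v1=D3 v2=D3 downbeat P5
bar 6: v0=E2 v1=C3 v2=D3 downbeat m7
bar 7: v0=C3 v1=A3 v2=C4 downbeat P8
bar 8: v0=D3 v1=D4 v2=F4 downbeat m3
  -> R5 @ bar 0 tick 0 v(0, 2): opens on m3
  -> R2 @ bar 1 tick 0 v(0, 2): D3/F4 m3 -> C3/G3 P5 similar
  -> R3 @ bar 1 tick 0 v(1, 2): A3 above G3
  -> R7 @ bar 1 tick 0 v(2,): F4->G3 leap 10st
  -> R3 @ bar 1 tick 1 v(1, 2): A3 above G3
  -> R3 @ bar 1 tick 2 v(1, 2): A3 above G3
  -> R3 @ bar 1 tick 3 v(1, 2): A3 above G3
  -> R2 @ bar 3 tick 0 v(0, 1): B2/B3 P8 -> D3/A4 P5 similar
  -> R3 @ bar 3 tick 0 v(1, 2): A4 above F4
  -> R7 @ bar 3 tick 0 v(1,): B3->A4 leap 10st
  -> R3 @ bar 3 tick 1 v(1, 2): A4 above F4
  -> R3 @ bar 3 tick 2 v(1, 2): A4 above F4
  -> R3 @ bar 3 tick 3 v(1, 2): A4 above F4
  -> R4 @ bar 4 tick 0 v(0, 2): B2/F3 TT untreated
  -> R7 @ bar 4 tick 0 v(1,): A4->D3 leap 19st
  -> R2 @ bar 5 tick 0 v(0, 2): B2/F3 TT -> G2/D3 P5 similar
  -> R4 @ bar 6 tick 0 v(0, 2): E2/D3 m7 untreated
  -> R2 @ bar 7 tick 0 v(0, 2): E2/D3 m7 -> C3/C4 P8 similar
  -> R7 @ bar 7 tick 0 v(2,): D3->C4 leap 10st
  -> R8 @ bar 7 tick 0 v(0, 2): penult P8 not 3rd/6th
  -> R2 @ bar 8 tick 0 v(0, 1): C3/A3 M6 -> D3/D4 P8 similar
  -> R6 @ bar 8 tick 3 v(0, 2): closes on m3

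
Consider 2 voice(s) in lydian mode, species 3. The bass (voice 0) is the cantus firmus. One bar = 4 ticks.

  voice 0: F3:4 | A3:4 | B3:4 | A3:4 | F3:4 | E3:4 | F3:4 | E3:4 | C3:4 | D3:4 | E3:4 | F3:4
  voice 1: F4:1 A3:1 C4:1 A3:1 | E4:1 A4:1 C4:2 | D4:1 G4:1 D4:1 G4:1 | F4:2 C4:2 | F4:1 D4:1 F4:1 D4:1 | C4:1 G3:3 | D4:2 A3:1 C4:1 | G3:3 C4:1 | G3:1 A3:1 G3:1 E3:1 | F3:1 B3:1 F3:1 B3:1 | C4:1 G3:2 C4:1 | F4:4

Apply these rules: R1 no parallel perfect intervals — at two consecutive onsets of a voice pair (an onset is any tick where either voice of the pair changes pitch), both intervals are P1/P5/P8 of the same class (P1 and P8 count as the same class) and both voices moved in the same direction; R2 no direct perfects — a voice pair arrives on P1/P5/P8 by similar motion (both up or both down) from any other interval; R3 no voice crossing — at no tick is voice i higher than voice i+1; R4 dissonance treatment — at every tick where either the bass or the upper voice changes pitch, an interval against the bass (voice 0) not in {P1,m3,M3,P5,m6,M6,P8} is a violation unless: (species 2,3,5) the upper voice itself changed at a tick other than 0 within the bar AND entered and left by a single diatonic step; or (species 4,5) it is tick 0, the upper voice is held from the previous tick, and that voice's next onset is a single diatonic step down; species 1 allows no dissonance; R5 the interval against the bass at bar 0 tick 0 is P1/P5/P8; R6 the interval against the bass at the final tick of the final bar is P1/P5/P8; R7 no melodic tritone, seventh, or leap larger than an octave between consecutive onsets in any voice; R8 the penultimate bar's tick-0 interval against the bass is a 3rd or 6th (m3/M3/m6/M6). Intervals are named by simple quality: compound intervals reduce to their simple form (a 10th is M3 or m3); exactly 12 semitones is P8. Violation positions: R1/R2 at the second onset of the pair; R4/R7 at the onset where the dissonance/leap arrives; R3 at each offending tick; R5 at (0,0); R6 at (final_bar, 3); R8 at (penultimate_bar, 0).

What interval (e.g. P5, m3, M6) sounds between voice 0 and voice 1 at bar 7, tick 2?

m3

voice 0=E3 voice 1=G3 -> m3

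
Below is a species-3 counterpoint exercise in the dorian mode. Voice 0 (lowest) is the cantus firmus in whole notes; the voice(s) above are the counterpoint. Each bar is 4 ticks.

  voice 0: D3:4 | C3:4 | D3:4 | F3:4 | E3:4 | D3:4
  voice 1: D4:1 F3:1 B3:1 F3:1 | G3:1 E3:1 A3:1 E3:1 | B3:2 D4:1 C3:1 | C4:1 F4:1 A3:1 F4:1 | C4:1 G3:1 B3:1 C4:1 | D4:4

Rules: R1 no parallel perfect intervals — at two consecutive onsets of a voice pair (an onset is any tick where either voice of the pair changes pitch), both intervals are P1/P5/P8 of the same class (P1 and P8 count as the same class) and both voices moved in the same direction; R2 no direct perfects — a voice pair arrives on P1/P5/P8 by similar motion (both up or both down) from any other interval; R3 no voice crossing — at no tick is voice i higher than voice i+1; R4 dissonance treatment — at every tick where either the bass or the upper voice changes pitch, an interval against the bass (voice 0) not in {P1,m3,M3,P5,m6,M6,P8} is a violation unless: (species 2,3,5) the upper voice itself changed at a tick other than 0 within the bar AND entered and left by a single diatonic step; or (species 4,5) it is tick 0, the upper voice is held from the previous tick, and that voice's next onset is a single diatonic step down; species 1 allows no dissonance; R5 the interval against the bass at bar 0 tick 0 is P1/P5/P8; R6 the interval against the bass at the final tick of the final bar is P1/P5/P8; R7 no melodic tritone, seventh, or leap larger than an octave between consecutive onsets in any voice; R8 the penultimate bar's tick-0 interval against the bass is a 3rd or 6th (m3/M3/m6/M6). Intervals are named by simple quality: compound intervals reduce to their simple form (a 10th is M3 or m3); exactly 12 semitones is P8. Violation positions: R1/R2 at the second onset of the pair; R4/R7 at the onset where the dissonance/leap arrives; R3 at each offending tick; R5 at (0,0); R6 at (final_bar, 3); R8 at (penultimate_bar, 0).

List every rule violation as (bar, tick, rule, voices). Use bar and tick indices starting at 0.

bar 0: v0=D3 v1=D4 downbeat P8
bar 1: v0=C3 v1=G3 downbeat P5
bar 2: v0=D3 v1=B3 downbeat M6
bar 3: v0=F3 v1=C4 downbeat P5
bar 4: v0=E3 v1=C4 downbeat m6
bar 5: v0=D3 v1=D4 downbeat P8
  -> R7 @ bar 0 tick 2 v(1,): F3->B3 leap 6st
  -> R7 @ bar 0 tick 3 v(1,): B3->F3 leap 6st
  -> R3 @ bar 2 tick 3 v(0, 1): D3 above C3
  -> R4 @ bar 2 tick 3 v(0, 1): D3/C3 M2 untreated
  -> R7 @ bar 2 tick 3 v(1,): D4->C3 leap 14st
  -> R2 @ bar 3 tick 0 v(0, 1): D3/C3 M2 -> F3/C4 P5 similar

(0, 2, R7, (1,))
(0, 3, R7, (1,))
(2, 3, R3, (0, 1))
(2, 3, R4, (0, 1))
(2, 3, R7, (1,))
(3, 0, R2, (0, 1))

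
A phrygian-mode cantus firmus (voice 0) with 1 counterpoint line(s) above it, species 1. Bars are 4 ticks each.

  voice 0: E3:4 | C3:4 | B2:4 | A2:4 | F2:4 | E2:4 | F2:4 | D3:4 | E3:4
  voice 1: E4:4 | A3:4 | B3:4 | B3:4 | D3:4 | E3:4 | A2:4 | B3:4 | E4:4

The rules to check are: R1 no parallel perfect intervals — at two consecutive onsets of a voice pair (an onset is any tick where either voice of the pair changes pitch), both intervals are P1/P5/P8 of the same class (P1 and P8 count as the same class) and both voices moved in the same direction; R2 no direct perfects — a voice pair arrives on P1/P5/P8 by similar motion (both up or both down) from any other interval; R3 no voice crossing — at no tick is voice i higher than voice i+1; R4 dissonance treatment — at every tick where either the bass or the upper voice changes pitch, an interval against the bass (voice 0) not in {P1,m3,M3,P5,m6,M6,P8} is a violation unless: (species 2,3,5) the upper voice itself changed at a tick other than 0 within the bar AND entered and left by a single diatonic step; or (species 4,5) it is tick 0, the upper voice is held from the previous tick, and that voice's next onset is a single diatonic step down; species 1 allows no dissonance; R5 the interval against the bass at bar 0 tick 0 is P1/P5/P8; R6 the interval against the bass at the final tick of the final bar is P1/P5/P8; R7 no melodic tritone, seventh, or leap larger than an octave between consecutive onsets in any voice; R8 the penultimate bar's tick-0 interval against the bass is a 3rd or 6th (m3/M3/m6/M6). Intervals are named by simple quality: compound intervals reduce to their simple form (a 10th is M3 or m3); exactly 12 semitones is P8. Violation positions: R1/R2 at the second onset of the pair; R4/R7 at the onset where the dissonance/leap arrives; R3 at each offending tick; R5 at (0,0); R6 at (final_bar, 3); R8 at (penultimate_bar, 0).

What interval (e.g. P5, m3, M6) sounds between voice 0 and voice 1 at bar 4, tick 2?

voice 0=F2 voice 1=D3 -> M6

M6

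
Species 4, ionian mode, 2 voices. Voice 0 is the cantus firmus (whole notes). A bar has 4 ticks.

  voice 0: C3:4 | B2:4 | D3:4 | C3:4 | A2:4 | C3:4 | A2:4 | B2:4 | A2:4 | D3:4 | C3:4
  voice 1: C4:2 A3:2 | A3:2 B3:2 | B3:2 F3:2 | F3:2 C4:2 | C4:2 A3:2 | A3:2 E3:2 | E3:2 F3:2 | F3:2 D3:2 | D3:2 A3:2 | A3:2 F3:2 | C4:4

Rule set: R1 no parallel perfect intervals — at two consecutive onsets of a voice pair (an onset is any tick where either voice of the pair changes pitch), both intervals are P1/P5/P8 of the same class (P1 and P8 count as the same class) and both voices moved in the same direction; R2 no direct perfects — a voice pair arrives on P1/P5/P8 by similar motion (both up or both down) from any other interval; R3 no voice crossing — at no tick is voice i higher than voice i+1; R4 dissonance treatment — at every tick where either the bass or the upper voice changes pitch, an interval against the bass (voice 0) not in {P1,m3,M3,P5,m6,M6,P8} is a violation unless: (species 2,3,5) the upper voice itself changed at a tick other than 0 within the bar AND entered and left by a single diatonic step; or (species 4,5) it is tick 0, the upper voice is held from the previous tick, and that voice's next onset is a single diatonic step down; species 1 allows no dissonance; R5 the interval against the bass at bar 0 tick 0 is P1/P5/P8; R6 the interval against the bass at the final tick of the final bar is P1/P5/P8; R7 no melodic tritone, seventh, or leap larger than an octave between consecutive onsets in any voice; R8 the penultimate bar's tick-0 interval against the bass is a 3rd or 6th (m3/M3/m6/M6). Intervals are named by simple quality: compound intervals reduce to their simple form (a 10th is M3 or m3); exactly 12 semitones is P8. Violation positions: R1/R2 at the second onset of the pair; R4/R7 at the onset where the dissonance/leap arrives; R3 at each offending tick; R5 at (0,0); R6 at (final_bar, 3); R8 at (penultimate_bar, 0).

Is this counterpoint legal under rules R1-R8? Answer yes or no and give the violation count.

No (6 violations)

bar 0: v0=C3 v1=C4 (P8)
bar 1: v0=B2 v1=A3 (m7)
bar 2: v0=D3 v1=B3 (M6)
bar 3: v0=C3 v1=F3 (P4)
bar 4: v0=A2 v1=C4 (m3)
bar 5: v0=C3 v1=A3 (M6)
bar 6: v0=A2 v1=E3 (P5)
bar 7: v0=B2 v1=F3 (TT)
bar 8: v0=A2 v1=D3 (P4)
bar 9: v0=D3 v1=A3 (P5)
bar 10: v0=C3 v1=C4 (P8)
  R4 @ bar1.0: B2/A3 m7 untreated
  R7 @ bar2.2: B3->F3 leap 6st
  R4 @ bar3.0: C3/F3 P4 untreated
  R4 @ bar7.0: B2/F3 TT untreated
  R4 @ bar8.0: A2/D3 P4 untreated
  R8 @ bar9.0: penult P5 not 3rd/6th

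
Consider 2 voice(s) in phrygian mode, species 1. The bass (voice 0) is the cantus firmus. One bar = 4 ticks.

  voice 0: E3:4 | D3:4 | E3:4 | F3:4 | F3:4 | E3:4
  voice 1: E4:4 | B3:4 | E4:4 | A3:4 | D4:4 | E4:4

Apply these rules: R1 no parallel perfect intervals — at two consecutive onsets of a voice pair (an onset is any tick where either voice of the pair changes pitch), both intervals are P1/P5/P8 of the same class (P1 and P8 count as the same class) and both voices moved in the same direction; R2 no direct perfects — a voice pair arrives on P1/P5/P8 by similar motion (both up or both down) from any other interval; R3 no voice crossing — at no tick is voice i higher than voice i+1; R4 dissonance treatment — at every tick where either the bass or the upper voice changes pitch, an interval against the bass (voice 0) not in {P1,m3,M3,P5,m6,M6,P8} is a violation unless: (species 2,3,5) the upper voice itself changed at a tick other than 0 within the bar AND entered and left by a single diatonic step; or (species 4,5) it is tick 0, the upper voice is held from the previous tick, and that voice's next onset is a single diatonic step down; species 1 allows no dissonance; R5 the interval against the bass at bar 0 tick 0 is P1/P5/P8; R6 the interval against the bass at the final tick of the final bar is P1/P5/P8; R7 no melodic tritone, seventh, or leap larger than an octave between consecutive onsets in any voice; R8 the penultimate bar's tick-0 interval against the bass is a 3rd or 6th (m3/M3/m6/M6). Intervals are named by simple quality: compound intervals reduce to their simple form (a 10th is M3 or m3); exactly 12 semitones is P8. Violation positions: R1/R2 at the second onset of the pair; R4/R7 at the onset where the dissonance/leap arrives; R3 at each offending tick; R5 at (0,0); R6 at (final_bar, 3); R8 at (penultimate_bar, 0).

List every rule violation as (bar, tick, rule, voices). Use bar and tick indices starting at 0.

bar 0: v0=E3 v1=E4 downbeat P8
bar 1: v0=D3 v1=B3 downbeat M6
bar 2: v0=E3 v1=E4 downbeat P8
bar 3: v0=F3 v1=A3 downbeat M3
bar 4: v0=F3 v1=D4 downbeat M6
bar 5: v0=E3 v1=E4 downbeat P8
  -> R2 @ bar 2 tick 0 v(0, 1): D3/B3 M6 -> E3/E4 P8 similar

(2, 0, R2, (0, 1))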